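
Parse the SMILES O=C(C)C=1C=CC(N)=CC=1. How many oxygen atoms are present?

Scan the SMILES for O atoms (remember two-letter symbols like Cl and Br are single atoms).
Oxygen count: 1.

1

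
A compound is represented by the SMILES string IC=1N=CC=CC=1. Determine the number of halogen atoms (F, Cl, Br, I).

Halogen atoms appear at heavy-atom position 1 (1×I).
Halogen count: 1.

1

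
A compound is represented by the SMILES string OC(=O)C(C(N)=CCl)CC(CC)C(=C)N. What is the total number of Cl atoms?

1

Scan the SMILES for Cl atoms (remember two-letter symbols like Cl and Br are single atoms).
Chlorine count: 1.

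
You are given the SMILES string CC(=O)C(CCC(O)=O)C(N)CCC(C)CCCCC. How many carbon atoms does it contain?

16

Count every carbon token in the SMILES (each C, including those in ring-closure positions and inside branches).
Carbon count: 16.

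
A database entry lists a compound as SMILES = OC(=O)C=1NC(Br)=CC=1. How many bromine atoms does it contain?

Scan the SMILES for Br atoms (remember two-letter symbols like Cl and Br are single atoms).
Bromine count: 1.

1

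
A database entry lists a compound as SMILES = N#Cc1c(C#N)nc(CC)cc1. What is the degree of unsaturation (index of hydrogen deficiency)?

Molecular formula: C9H7N3.
DoU = (2C + 2 + N − H − X) / 2, where X is the halogen count and O/S are ignored.
    = (2·9 + 2 + 3 − 7 − 0) / 2 = 16 / 2 = 8.

8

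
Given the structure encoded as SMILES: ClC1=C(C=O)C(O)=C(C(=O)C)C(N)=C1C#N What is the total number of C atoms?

Count every carbon token in the SMILES (each C, including those in ring-closure positions and inside branches).
Carbon count: 10.

10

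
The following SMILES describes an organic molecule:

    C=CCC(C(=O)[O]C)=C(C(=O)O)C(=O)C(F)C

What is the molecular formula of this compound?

C11H13FO5

Walk through each heavy atom and fill implicit hydrogens from standard valence (C 4, N 3, O 2, S 2, halogen 1):
  atom 1: C, bond orders sum to 2 (valence 4) → 2 H
  atom 2: C, bond orders sum to 3 (valence 4) → 1 H
  atom 3: C, bond orders sum to 2 (valence 4) → 2 H
  atom 4: C, bond orders sum to 4 (valence 4) → 0 H
  atom 5: C, bond orders sum to 4 (valence 4) → 0 H
  atom 6: O, bond orders sum to 2 (valence 2) → 0 H
  atom 7: O with explicit H count 0
  atom 8: C, bond orders sum to 1 (valence 4) → 3 H
  atom 9: C, bond orders sum to 4 (valence 4) → 0 H
  atom 10: C, bond orders sum to 4 (valence 4) → 0 H
  atom 11: O, bond orders sum to 2 (valence 2) → 0 H
  atom 12: O, bond orders sum to 1 (valence 2) → 1 H
  atom 13: C, bond orders sum to 4 (valence 4) → 0 H
  atom 14: O, bond orders sum to 2 (valence 2) → 0 H
  atom 15: C, bond orders sum to 3 (valence 4) → 1 H
  atom 16: F (halogen, monovalent) → 0 H
  atom 17: C, bond orders sum to 1 (valence 4) → 3 H
Totals → C:11, H:13, F:1, O:5.
In Hill order: C11H13FO5.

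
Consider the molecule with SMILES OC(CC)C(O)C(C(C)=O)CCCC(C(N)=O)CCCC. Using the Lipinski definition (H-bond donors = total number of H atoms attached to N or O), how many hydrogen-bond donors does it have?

Donors: find every N or O and count the H atoms it carries.
  atom 1 (O): bond orders sum to 1 → 1 H
  atom 6 (O): bond orders sum to 1 → 1 H
  atom 10 (O): bond orders sum to 2 → 0 H
  atom 16 (N): bond orders sum to 1 → 2 H
  atom 17 (O): bond orders sum to 2 → 0 H
Lipinski HBD = 4.

4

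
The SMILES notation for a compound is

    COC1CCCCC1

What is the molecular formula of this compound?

C7H14O

Walk through each heavy atom and fill implicit hydrogens from standard valence (C 4, N 3, O 2, S 2, halogen 1):
  atom 1: C, bond orders sum to 1 (valence 4) → 3 H
  atom 2: O, bond orders sum to 2 (valence 2) → 0 H
  atom 3: C, bond orders sum to 3 (valence 4) → 1 H
  atom 4: C, bond orders sum to 2 (valence 4) → 2 H
  atom 5: C, bond orders sum to 2 (valence 4) → 2 H
  atom 6: C, bond orders sum to 2 (valence 4) → 2 H
  atom 7: C, bond orders sum to 2 (valence 4) → 2 H
  atom 8: C, bond orders sum to 2 (valence 4) → 2 H
Totals → C:7, H:14, O:1.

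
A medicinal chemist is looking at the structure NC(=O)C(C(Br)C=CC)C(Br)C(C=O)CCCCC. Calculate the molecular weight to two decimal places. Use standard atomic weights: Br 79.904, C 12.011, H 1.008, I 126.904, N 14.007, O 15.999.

397.15 g/mol

First, the molecular formula is C14H23Br2NO2 (counting implicit H from valence).
  Br: 2 × 79.904 = 159.808
  C: 14 × 12.011 = 168.154
  H: 23 × 1.008 = 23.184
  N: 1 × 14.007 = 14.007
  O: 2 × 15.999 = 31.998
Sum: 2×79.904 + 14×12.011 + 23×1.008 + 1×14.007 + 2×15.999 = 397.151 → 397.15 g/mol.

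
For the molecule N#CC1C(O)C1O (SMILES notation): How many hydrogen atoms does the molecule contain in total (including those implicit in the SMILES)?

5

Walk through each heavy atom and fill implicit hydrogens from standard valence (C 4, N 3, O 2, S 2, halogen 1):
  atom 1: N, bond orders sum to 3 (valence 3) → 0 H
  atom 2: C, bond orders sum to 4 (valence 4) → 0 H
  atom 3: C, bond orders sum to 3 (valence 4) → 1 H
  atom 4: C, bond orders sum to 3 (valence 4) → 1 H
  atom 5: O, bond orders sum to 1 (valence 2) → 1 H
  atom 6: C, bond orders sum to 3 (valence 4) → 1 H
  atom 7: O, bond orders sum to 1 (valence 2) → 1 H
Total hydrogens: 5.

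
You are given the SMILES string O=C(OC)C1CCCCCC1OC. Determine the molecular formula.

C10H18O3

Walk through each heavy atom and fill implicit hydrogens from standard valence (C 4, N 3, O 2, S 2, halogen 1):
  atom 1: O, bond orders sum to 2 (valence 2) → 0 H
  atom 2: C, bond orders sum to 4 (valence 4) → 0 H
  atom 3: O, bond orders sum to 2 (valence 2) → 0 H
  atom 4: C, bond orders sum to 1 (valence 4) → 3 H
  atom 5: C, bond orders sum to 3 (valence 4) → 1 H
  atom 6: C, bond orders sum to 2 (valence 4) → 2 H
  atom 7: C, bond orders sum to 2 (valence 4) → 2 H
  atom 8: C, bond orders sum to 2 (valence 4) → 2 H
  atom 9: C, bond orders sum to 2 (valence 4) → 2 H
  atom 10: C, bond orders sum to 2 (valence 4) → 2 H
  atom 11: C, bond orders sum to 3 (valence 4) → 1 H
  atom 12: O, bond orders sum to 2 (valence 2) → 0 H
  atom 13: C, bond orders sum to 1 (valence 4) → 3 H
Totals → C:10, H:18, O:3.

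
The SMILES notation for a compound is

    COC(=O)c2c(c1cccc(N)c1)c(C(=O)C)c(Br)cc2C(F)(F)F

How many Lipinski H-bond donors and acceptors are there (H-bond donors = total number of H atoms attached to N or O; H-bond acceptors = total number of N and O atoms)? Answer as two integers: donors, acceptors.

2, 4

Donors: find every N or O and count the H atoms it carries.
  atom 2 (O): bond orders sum to 2 → 0 H
  atom 4 (O): bond orders sum to 2 → 0 H
  atom 12 (N): bond orders sum to 1 → 2 H
  atom 16 (O): bond orders sum to 2 → 0 H
Lipinski HBD = 2.
Acceptors: N atoms = 1, O atoms = 3 → HBA = 4.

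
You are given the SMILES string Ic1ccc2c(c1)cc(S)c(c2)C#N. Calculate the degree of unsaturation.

9

Molecular formula: C11H6INS.
DoU = (2C + 2 + N − H − X) / 2, where X is the halogen count and O/S are ignored.
    = (2·11 + 2 + 1 − 6 − 1) / 2 = 18 / 2 = 9.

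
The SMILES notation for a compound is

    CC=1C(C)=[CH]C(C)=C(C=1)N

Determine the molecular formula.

Walk through each heavy atom and fill implicit hydrogens from standard valence (C 4, N 3, O 2, S 2, halogen 1):
  atom 1: C, bond orders sum to 1 (valence 4) → 3 H
  atom 2: C, bond orders sum to 4 (valence 4) → 0 H
  atom 3: C, bond orders sum to 4 (valence 4) → 0 H
  atom 4: C, bond orders sum to 1 (valence 4) → 3 H
  atom 5: C with explicit H count 1
  atom 6: C, bond orders sum to 4 (valence 4) → 0 H
  atom 7: C, bond orders sum to 1 (valence 4) → 3 H
  atom 8: C, bond orders sum to 4 (valence 4) → 0 H
  atom 9: C, bond orders sum to 3 (valence 4) → 1 H
  atom 10: N, bond orders sum to 1 (valence 3) → 2 H
Totals → C:9, H:13, N:1.
In Hill order: C9H13N.

C9H13N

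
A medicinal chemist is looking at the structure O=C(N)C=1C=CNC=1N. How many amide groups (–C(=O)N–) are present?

The amide motif appears at heavy-atom position 2 in the SMILES.
Other groups present: 1 primary amine.
Amide count: 1.

1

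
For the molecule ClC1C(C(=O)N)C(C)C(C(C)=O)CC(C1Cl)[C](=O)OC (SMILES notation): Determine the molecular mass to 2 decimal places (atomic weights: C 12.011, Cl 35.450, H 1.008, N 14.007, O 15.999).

324.20 g/mol

First, the molecular formula is C13H19Cl2NO4 (counting implicit H from valence).
  C: 13 × 12.011 = 156.143
  Cl: 2 × 35.450 = 70.900
  H: 19 × 1.008 = 19.152
  N: 1 × 14.007 = 14.007
  O: 4 × 15.999 = 63.996
Sum: 13×12.011 + 2×35.450 + 19×1.008 + 1×14.007 + 4×15.999 = 324.198 → 324.20 g/mol.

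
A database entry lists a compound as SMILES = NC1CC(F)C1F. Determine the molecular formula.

C4H7F2N

Walk through each heavy atom and fill implicit hydrogens from standard valence (C 4, N 3, O 2, S 2, halogen 1):
  atom 1: N, bond orders sum to 1 (valence 3) → 2 H
  atom 2: C, bond orders sum to 3 (valence 4) → 1 H
  atom 3: C, bond orders sum to 2 (valence 4) → 2 H
  atom 4: C, bond orders sum to 3 (valence 4) → 1 H
  atom 5: F (halogen, monovalent) → 0 H
  atom 6: C, bond orders sum to 3 (valence 4) → 1 H
  atom 7: F (halogen, monovalent) → 0 H
Totals → C:4, H:7, F:2, N:1.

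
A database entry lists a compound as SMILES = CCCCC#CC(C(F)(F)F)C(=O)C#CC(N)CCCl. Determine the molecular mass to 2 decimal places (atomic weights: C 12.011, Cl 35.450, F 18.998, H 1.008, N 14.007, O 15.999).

First, the molecular formula is C14H17ClF3NO (counting implicit H from valence).
  C: 14 × 12.011 = 168.154
  Cl: 1 × 35.450 = 35.450
  F: 3 × 18.998 = 56.994
  H: 17 × 1.008 = 17.136
  N: 1 × 14.007 = 14.007
  O: 1 × 15.999 = 15.999
Sum: 14×12.011 + 1×35.450 + 3×18.998 + 17×1.008 + 1×14.007 + 1×15.999 = 307.740 → 307.74 g/mol.

307.74 g/mol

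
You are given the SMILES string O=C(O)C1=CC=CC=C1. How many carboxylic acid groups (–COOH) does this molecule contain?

1

The carboxylic acid motif appears at heavy-atom position 2 in the SMILES.
Carboxylic acid count: 1.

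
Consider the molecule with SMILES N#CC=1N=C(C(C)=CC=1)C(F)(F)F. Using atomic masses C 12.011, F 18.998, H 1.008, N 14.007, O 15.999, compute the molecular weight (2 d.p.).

186.14 g/mol

First, the molecular formula is C8H5F3N2 (counting implicit H from valence).
  C: 8 × 12.011 = 96.088
  F: 3 × 18.998 = 56.994
  H: 5 × 1.008 = 5.040
  N: 2 × 14.007 = 28.014
Sum: 8×12.011 + 3×18.998 + 5×1.008 + 2×14.007 = 186.136 → 186.14 g/mol.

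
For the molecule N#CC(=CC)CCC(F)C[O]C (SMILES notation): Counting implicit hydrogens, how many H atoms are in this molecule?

14

Walk through each heavy atom and fill implicit hydrogens from standard valence (C 4, N 3, O 2, S 2, halogen 1):
  atom 1: N, bond orders sum to 3 (valence 3) → 0 H
  atom 2: C, bond orders sum to 4 (valence 4) → 0 H
  atom 3: C, bond orders sum to 4 (valence 4) → 0 H
  atom 4: C, bond orders sum to 3 (valence 4) → 1 H
  atom 5: C, bond orders sum to 1 (valence 4) → 3 H
  atom 6: C, bond orders sum to 2 (valence 4) → 2 H
  atom 7: C, bond orders sum to 2 (valence 4) → 2 H
  atom 8: C, bond orders sum to 3 (valence 4) → 1 H
  atom 9: F (halogen, monovalent) → 0 H
  atom 10: C, bond orders sum to 2 (valence 4) → 2 H
  atom 11: O with explicit H count 0
  atom 12: C, bond orders sum to 1 (valence 4) → 3 H
Total hydrogens: 14.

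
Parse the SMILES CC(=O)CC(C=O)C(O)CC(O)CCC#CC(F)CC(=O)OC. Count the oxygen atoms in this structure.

6

Scan the SMILES for O atoms (remember two-letter symbols like Cl and Br are single atoms).
Oxygen count: 6.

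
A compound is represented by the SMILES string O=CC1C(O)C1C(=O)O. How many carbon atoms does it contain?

5

Count every carbon token in the SMILES (each C, including those in ring-closure positions and inside branches).
Carbon count: 5.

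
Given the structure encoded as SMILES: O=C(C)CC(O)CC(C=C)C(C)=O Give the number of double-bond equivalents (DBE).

Molecular formula: C10H16O3.
DoU = (2C + 2 + N − H − X) / 2, where X is the halogen count and O/S are ignored.
    = (2·10 + 2 + 0 − 16 − 0) / 2 = 6 / 2 = 3.

3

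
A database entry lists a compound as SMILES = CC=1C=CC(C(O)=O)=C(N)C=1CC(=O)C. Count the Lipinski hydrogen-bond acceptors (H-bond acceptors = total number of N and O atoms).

N atoms: 1; O atoms: 3.
Lipinski HBA = 1 + 3 = 4.

4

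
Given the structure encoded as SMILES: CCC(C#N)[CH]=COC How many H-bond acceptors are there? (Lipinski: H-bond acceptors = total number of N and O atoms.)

N atoms: 1; O atoms: 1.
Lipinski HBA = 1 + 1 = 2.

2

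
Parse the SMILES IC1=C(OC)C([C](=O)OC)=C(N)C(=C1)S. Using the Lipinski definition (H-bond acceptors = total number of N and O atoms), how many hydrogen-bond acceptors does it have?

N atoms: 1; O atoms: 3.
Lipinski HBA = 1 + 3 = 4.

4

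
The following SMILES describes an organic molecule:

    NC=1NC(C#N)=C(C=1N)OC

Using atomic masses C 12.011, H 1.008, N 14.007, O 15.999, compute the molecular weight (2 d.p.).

First, the molecular formula is C6H8N4O (counting implicit H from valence).
  C: 6 × 12.011 = 72.066
  H: 8 × 1.008 = 8.064
  N: 4 × 14.007 = 56.028
  O: 1 × 15.999 = 15.999
Sum: 6×12.011 + 8×1.008 + 4×14.007 + 1×15.999 = 152.157 → 152.16 g/mol.

152.16 g/mol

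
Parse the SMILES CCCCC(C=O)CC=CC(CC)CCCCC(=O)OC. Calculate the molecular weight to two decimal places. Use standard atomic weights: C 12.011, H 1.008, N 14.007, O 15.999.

296.45 g/mol

First, the molecular formula is C18H32O3 (counting implicit H from valence).
  C: 18 × 12.011 = 216.198
  H: 32 × 1.008 = 32.256
  O: 3 × 15.999 = 47.997
Sum: 18×12.011 + 32×1.008 + 3×15.999 = 296.451 → 296.45 g/mol.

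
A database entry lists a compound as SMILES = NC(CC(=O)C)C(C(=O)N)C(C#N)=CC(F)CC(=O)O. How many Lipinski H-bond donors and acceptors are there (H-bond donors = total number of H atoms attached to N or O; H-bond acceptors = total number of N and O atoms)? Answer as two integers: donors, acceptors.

5, 7

Donors: find every N or O and count the H atoms it carries.
  atom 1 (N): bond orders sum to 1 → 2 H
  atom 5 (O): bond orders sum to 2 → 0 H
  atom 9 (O): bond orders sum to 2 → 0 H
  atom 10 (N): bond orders sum to 1 → 2 H
  atom 13 (N): bond orders sum to 3 → 0 H
  atom 19 (O): bond orders sum to 2 → 0 H
  atom 20 (O): bond orders sum to 1 → 1 H
Lipinski HBD = 5.
Acceptors: N atoms = 3, O atoms = 4 → HBA = 7.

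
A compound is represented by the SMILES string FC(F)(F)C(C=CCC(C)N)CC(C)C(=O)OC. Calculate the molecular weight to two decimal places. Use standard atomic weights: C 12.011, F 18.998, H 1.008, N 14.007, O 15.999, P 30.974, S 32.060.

267.29 g/mol

First, the molecular formula is C12H20F3NO2 (counting implicit H from valence).
  C: 12 × 12.011 = 144.132
  F: 3 × 18.998 = 56.994
  H: 20 × 1.008 = 20.160
  N: 1 × 14.007 = 14.007
  O: 2 × 15.999 = 31.998
Sum: 12×12.011 + 3×18.998 + 20×1.008 + 1×14.007 + 2×15.999 = 267.291 → 267.29 g/mol.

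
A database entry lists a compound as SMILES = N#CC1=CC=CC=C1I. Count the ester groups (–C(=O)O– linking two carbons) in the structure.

Scan the SMILES for the ester motif — none present.
Groups that are present: 1 nitrile.

0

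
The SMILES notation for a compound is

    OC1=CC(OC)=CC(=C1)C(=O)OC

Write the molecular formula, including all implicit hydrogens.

C9H10O4

Walk through each heavy atom and fill implicit hydrogens from standard valence (C 4, N 3, O 2, S 2, halogen 1):
  atom 1: O, bond orders sum to 1 (valence 2) → 1 H
  atom 2: C, bond orders sum to 4 (valence 4) → 0 H
  atom 3: C, bond orders sum to 3 (valence 4) → 1 H
  atom 4: C, bond orders sum to 4 (valence 4) → 0 H
  atom 5: O, bond orders sum to 2 (valence 2) → 0 H
  atom 6: C, bond orders sum to 1 (valence 4) → 3 H
  atom 7: C, bond orders sum to 3 (valence 4) → 1 H
  atom 8: C, bond orders sum to 4 (valence 4) → 0 H
  atom 9: C, bond orders sum to 3 (valence 4) → 1 H
  atom 10: C, bond orders sum to 4 (valence 4) → 0 H
  atom 11: O, bond orders sum to 2 (valence 2) → 0 H
  atom 12: O, bond orders sum to 2 (valence 2) → 0 H
  atom 13: C, bond orders sum to 1 (valence 4) → 3 H
Totals → C:9, H:10, O:4.
In Hill order: C9H10O4.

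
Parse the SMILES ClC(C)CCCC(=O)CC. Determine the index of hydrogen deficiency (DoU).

Molecular formula: C8H15ClO.
DoU = (2C + 2 + N − H − X) / 2, where X is the halogen count and O/S are ignored.
    = (2·8 + 2 + 0 − 15 − 1) / 2 = 2 / 2 = 1.

1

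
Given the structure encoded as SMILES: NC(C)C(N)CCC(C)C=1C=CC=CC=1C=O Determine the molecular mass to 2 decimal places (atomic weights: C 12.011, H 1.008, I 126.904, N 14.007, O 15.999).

234.34 g/mol

First, the molecular formula is C14H22N2O (counting implicit H from valence).
  C: 14 × 12.011 = 168.154
  H: 22 × 1.008 = 22.176
  N: 2 × 14.007 = 28.014
  O: 1 × 15.999 = 15.999
Sum: 14×12.011 + 22×1.008 + 2×14.007 + 1×15.999 = 234.343 → 234.34 g/mol.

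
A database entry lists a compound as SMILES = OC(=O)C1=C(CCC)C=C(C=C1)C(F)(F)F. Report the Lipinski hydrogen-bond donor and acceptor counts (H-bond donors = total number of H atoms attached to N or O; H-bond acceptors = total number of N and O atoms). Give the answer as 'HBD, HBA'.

1, 2

Donors: find every N or O and count the H atoms it carries.
  atom 1 (O): bond orders sum to 1 → 1 H
  atom 3 (O): bond orders sum to 2 → 0 H
Lipinski HBD = 1.
Acceptors: N atoms = 0, O atoms = 2 → HBA = 2.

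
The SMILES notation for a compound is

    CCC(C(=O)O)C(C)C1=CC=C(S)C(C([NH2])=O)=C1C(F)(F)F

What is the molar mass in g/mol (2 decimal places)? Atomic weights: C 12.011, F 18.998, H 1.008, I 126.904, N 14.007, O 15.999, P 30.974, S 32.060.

First, the molecular formula is C14H16F3NO3S (counting implicit H from valence).
  C: 14 × 12.011 = 168.154
  F: 3 × 18.998 = 56.994
  H: 16 × 1.008 = 16.128
  N: 1 × 14.007 = 14.007
  O: 3 × 15.999 = 47.997
  S: 1 × 32.060 = 32.060
Sum: 14×12.011 + 3×18.998 + 16×1.008 + 1×14.007 + 3×15.999 + 1×32.060 = 335.340 → 335.34 g/mol.

335.34 g/mol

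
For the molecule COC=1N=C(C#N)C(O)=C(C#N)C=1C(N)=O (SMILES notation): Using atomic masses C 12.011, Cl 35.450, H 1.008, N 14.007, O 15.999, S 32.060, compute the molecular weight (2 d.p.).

First, the molecular formula is C9H6N4O3 (counting implicit H from valence).
  C: 9 × 12.011 = 108.099
  H: 6 × 1.008 = 6.048
  N: 4 × 14.007 = 56.028
  O: 3 × 15.999 = 47.997
Sum: 9×12.011 + 6×1.008 + 4×14.007 + 3×15.999 = 218.172 → 218.17 g/mol.

218.17 g/mol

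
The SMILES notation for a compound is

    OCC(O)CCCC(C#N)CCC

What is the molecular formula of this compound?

Walk through each heavy atom and fill implicit hydrogens from standard valence (C 4, N 3, O 2, S 2, halogen 1):
  atom 1: O, bond orders sum to 1 (valence 2) → 1 H
  atom 2: C, bond orders sum to 2 (valence 4) → 2 H
  atom 3: C, bond orders sum to 3 (valence 4) → 1 H
  atom 4: O, bond orders sum to 1 (valence 2) → 1 H
  atom 5: C, bond orders sum to 2 (valence 4) → 2 H
  atom 6: C, bond orders sum to 2 (valence 4) → 2 H
  atom 7: C, bond orders sum to 2 (valence 4) → 2 H
  atom 8: C, bond orders sum to 3 (valence 4) → 1 H
  atom 9: C, bond orders sum to 4 (valence 4) → 0 H
  atom 10: N, bond orders sum to 3 (valence 3) → 0 H
  atom 11: C, bond orders sum to 2 (valence 4) → 2 H
  atom 12: C, bond orders sum to 2 (valence 4) → 2 H
  atom 13: C, bond orders sum to 1 (valence 4) → 3 H
Totals → C:10, H:19, N:1, O:2.

C10H19NO2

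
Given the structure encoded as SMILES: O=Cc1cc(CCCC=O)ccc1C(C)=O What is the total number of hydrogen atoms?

14

Walk through each heavy atom and fill implicit hydrogens from standard valence (C 4, N 3, O 2, S 2, halogen 1); for lowercase aromatic atoms, an aromatic c carries 1 H when it has two neighbours and 0 H with three, and aromatic n carries 0 H:
  atom 1: O, bond orders sum to 2 (valence 2) → 0 H
  atom 2: C, bond orders sum to 3 (valence 4) → 1 H
  atom 3: aromatic c, 3 neighbours → 0 H
  atom 4: aromatic c, 2 neighbours → 1 H
  atom 5: aromatic c, 3 neighbours → 0 H
  atom 6: C, bond orders sum to 2 (valence 4) → 2 H
  atom 7: C, bond orders sum to 2 (valence 4) → 2 H
  atom 8: C, bond orders sum to 2 (valence 4) → 2 H
  atom 9: C, bond orders sum to 3 (valence 4) → 1 H
  atom 10: O, bond orders sum to 2 (valence 2) → 0 H
  atom 11: aromatic c, 2 neighbours → 1 H
  atom 12: aromatic c, 2 neighbours → 1 H
  atom 13: aromatic c, 3 neighbours → 0 H
  atom 14: C, bond orders sum to 4 (valence 4) → 0 H
  atom 15: C, bond orders sum to 1 (valence 4) → 3 H
  atom 16: O, bond orders sum to 2 (valence 2) → 0 H
Total hydrogens: 14.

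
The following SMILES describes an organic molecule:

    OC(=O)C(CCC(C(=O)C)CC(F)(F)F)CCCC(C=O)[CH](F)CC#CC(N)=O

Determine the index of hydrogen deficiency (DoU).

6

Molecular formula: C19H25F4NO5.
DoU = (2C + 2 + N − H − X) / 2, where X is the halogen count and O/S are ignored.
    = (2·19 + 2 + 1 − 25 − 4) / 2 = 12 / 2 = 6.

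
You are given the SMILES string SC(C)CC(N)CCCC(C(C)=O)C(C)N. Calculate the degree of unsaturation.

Molecular formula: C12H26N2OS.
DoU = (2C + 2 + N − H − X) / 2, where X is the halogen count and O/S are ignored.
    = (2·12 + 2 + 2 − 26 − 0) / 2 = 2 / 2 = 1.

1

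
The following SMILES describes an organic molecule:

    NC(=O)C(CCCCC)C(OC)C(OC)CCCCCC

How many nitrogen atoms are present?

1

Scan the SMILES for N atoms (remember two-letter symbols like Cl and Br are single atoms).
Nitrogen count: 1.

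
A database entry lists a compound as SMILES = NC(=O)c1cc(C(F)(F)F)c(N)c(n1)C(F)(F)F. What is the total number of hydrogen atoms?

Walk through each heavy atom and fill implicit hydrogens from standard valence (C 4, N 3, O 2, S 2, halogen 1); for lowercase aromatic atoms, an aromatic c carries 1 H when it has two neighbours and 0 H with three, and aromatic n carries 0 H:
  atom 1: N, bond orders sum to 1 (valence 3) → 2 H
  atom 2: C, bond orders sum to 4 (valence 4) → 0 H
  atom 3: O, bond orders sum to 2 (valence 2) → 0 H
  atom 4: aromatic c, 3 neighbours → 0 H
  atom 5: aromatic c, 2 neighbours → 1 H
  atom 6: aromatic c, 3 neighbours → 0 H
  atom 7: C, bond orders sum to 4 (valence 4) → 0 H
  atom 8: F (halogen, monovalent) → 0 H
  atom 9: F (halogen, monovalent) → 0 H
  atom 10: F (halogen, monovalent) → 0 H
  atom 11: aromatic c, 3 neighbours → 0 H
  atom 12: N, bond orders sum to 1 (valence 3) → 2 H
  atom 13: aromatic c, 3 neighbours → 0 H
  atom 14: aromatic n, 2 neighbours → 0 H
  atom 15: C, bond orders sum to 4 (valence 4) → 0 H
  atom 16: F (halogen, monovalent) → 0 H
  atom 17: F (halogen, monovalent) → 0 H
  atom 18: F (halogen, monovalent) → 0 H
Total hydrogens: 5.

5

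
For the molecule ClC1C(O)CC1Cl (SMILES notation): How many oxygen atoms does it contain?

1

Scan the SMILES for O atoms (remember two-letter symbols like Cl and Br are single atoms).
Oxygen count: 1.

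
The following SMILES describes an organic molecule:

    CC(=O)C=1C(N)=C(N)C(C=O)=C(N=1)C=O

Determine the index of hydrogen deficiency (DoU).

7

Degree of unsaturation = (number of rings) + (number of π bonds).
Ring closures in the SMILES: 1.
π bonds: 6 double bonds (each 1 DoU) → 6 DoU from unsaturation.
Total DoU = 1 + 6 = 7.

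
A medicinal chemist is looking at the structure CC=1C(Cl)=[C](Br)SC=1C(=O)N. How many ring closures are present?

1

In SMILES, each pair of matching ring-closure digits denotes one ring-closing bond; the number of such bonds equals the number of independent rings.
Ring-closure bonds here: 1.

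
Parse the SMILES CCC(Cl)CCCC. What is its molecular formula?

Walk through each heavy atom and fill implicit hydrogens from standard valence (C 4, N 3, O 2, S 2, halogen 1):
  atom 1: C, bond orders sum to 1 (valence 4) → 3 H
  atom 2: C, bond orders sum to 2 (valence 4) → 2 H
  atom 3: C, bond orders sum to 3 (valence 4) → 1 H
  atom 4: Cl (halogen, monovalent) → 0 H
  atom 5: C, bond orders sum to 2 (valence 4) → 2 H
  atom 6: C, bond orders sum to 2 (valence 4) → 2 H
  atom 7: C, bond orders sum to 2 (valence 4) → 2 H
  atom 8: C, bond orders sum to 1 (valence 4) → 3 H
Totals → C:7, H:15, Cl:1.

C7H15Cl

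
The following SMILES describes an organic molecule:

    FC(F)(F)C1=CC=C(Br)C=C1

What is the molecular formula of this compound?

C7H4BrF3

Walk through each heavy atom and fill implicit hydrogens from standard valence (C 4, N 3, O 2, S 2, halogen 1):
  atom 1: F (halogen, monovalent) → 0 H
  atom 2: C, bond orders sum to 4 (valence 4) → 0 H
  atom 3: F (halogen, monovalent) → 0 H
  atom 4: F (halogen, monovalent) → 0 H
  atom 5: C, bond orders sum to 4 (valence 4) → 0 H
  atom 6: C, bond orders sum to 3 (valence 4) → 1 H
  atom 7: C, bond orders sum to 3 (valence 4) → 1 H
  atom 8: C, bond orders sum to 4 (valence 4) → 0 H
  atom 9: Br (halogen, monovalent) → 0 H
  atom 10: C, bond orders sum to 3 (valence 4) → 1 H
  atom 11: C, bond orders sum to 3 (valence 4) → 1 H
Totals → C:7, H:4, Br:1, F:3.
In Hill order: C7H4BrF3.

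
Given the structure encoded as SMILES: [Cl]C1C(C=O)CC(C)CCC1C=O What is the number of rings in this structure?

1

In SMILES, each pair of matching ring-closure digits denotes one ring-closing bond; the number of such bonds equals the number of independent rings.
Ring-closure bonds here: 1.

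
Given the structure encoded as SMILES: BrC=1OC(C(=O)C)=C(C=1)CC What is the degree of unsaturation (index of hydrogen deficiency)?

Molecular formula: C8H9BrO2.
DoU = (2C + 2 + N − H − X) / 2, where X is the halogen count and O/S are ignored.
    = (2·8 + 2 + 0 − 9 − 1) / 2 = 8 / 2 = 4.

4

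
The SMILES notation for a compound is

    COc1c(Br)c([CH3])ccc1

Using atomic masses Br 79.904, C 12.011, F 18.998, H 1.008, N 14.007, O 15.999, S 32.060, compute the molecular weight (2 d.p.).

First, the molecular formula is C8H9BrO (counting implicit H from valence).
  Br: 1 × 79.904 = 79.904
  C: 8 × 12.011 = 96.088
  H: 9 × 1.008 = 9.072
  O: 1 × 15.999 = 15.999
Sum: 1×79.904 + 8×12.011 + 9×1.008 + 1×15.999 = 201.063 → 201.06 g/mol.

201.06 g/mol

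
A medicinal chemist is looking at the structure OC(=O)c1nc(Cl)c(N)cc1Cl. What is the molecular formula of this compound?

Walk through each heavy atom and fill implicit hydrogens from standard valence (C 4, N 3, O 2, S 2, halogen 1); for lowercase aromatic atoms, an aromatic c carries 1 H when it has two neighbours and 0 H with three, and aromatic n carries 0 H:
  atom 1: O, bond orders sum to 1 (valence 2) → 1 H
  atom 2: C, bond orders sum to 4 (valence 4) → 0 H
  atom 3: O, bond orders sum to 2 (valence 2) → 0 H
  atom 4: aromatic c, 3 neighbours → 0 H
  atom 5: aromatic n, 2 neighbours → 0 H
  atom 6: aromatic c, 3 neighbours → 0 H
  atom 7: Cl (halogen, monovalent) → 0 H
  atom 8: aromatic c, 3 neighbours → 0 H
  atom 9: N, bond orders sum to 1 (valence 3) → 2 H
  atom 10: aromatic c, 2 neighbours → 1 H
  atom 11: aromatic c, 3 neighbours → 0 H
  atom 12: Cl (halogen, monovalent) → 0 H
Totals → C:6, H:4, Cl:2, N:2, O:2.
In Hill order: C6H4Cl2N2O2.

C6H4Cl2N2O2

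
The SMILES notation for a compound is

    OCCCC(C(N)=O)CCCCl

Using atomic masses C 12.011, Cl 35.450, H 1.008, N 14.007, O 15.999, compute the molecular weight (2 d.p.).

193.67 g/mol

First, the molecular formula is C8H16ClNO2 (counting implicit H from valence).
  C: 8 × 12.011 = 96.088
  Cl: 1 × 35.450 = 35.450
  H: 16 × 1.008 = 16.128
  N: 1 × 14.007 = 14.007
  O: 2 × 15.999 = 31.998
Sum: 8×12.011 + 1×35.450 + 16×1.008 + 1×14.007 + 2×15.999 = 193.671 → 193.67 g/mol.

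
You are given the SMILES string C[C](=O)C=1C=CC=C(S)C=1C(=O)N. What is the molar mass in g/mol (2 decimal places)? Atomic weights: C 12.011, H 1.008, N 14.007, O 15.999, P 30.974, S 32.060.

First, the molecular formula is C9H9NO2S (counting implicit H from valence).
  C: 9 × 12.011 = 108.099
  H: 9 × 1.008 = 9.072
  N: 1 × 14.007 = 14.007
  O: 2 × 15.999 = 31.998
  S: 1 × 32.060 = 32.060
Sum: 9×12.011 + 9×1.008 + 1×14.007 + 2×15.999 + 1×32.060 = 195.236 → 195.24 g/mol.

195.24 g/mol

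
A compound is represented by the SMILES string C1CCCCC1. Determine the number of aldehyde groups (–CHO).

0

Scan the SMILES for the aldehyde motif — none present.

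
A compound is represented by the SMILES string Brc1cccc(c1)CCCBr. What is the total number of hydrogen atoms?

10

Walk through each heavy atom and fill implicit hydrogens from standard valence (C 4, N 3, O 2, S 2, halogen 1); for lowercase aromatic atoms, an aromatic c carries 1 H when it has two neighbours and 0 H with three, and aromatic n carries 0 H:
  atom 1: Br (halogen, monovalent) → 0 H
  atom 2: aromatic c, 3 neighbours → 0 H
  atom 3: aromatic c, 2 neighbours → 1 H
  atom 4: aromatic c, 2 neighbours → 1 H
  atom 5: aromatic c, 2 neighbours → 1 H
  atom 6: aromatic c, 3 neighbours → 0 H
  atom 7: aromatic c, 2 neighbours → 1 H
  atom 8: C, bond orders sum to 2 (valence 4) → 2 H
  atom 9: C, bond orders sum to 2 (valence 4) → 2 H
  atom 10: C, bond orders sum to 2 (valence 4) → 2 H
  atom 11: Br (halogen, monovalent) → 0 H
Total hydrogens: 10.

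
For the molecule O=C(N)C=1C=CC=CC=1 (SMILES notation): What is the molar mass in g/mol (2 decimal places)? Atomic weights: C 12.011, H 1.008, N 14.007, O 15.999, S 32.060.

121.14 g/mol

First, the molecular formula is C7H7NO (counting implicit H from valence).
  C: 7 × 12.011 = 84.077
  H: 7 × 1.008 = 7.056
  N: 1 × 14.007 = 14.007
  O: 1 × 15.999 = 15.999
Sum: 7×12.011 + 7×1.008 + 1×14.007 + 1×15.999 = 121.139 → 121.14 g/mol.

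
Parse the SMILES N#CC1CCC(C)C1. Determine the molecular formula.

C7H11N

Walk through each heavy atom and fill implicit hydrogens from standard valence (C 4, N 3, O 2, S 2, halogen 1):
  atom 1: N, bond orders sum to 3 (valence 3) → 0 H
  atom 2: C, bond orders sum to 4 (valence 4) → 0 H
  atom 3: C, bond orders sum to 3 (valence 4) → 1 H
  atom 4: C, bond orders sum to 2 (valence 4) → 2 H
  atom 5: C, bond orders sum to 2 (valence 4) → 2 H
  atom 6: C, bond orders sum to 3 (valence 4) → 1 H
  atom 7: C, bond orders sum to 1 (valence 4) → 3 H
  atom 8: C, bond orders sum to 2 (valence 4) → 2 H
Totals → C:7, H:11, N:1.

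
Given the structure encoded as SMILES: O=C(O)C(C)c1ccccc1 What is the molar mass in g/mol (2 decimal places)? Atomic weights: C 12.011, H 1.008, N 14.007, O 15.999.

150.18 g/mol

First, the molecular formula is C9H10O2 (counting implicit H from valence).
  C: 9 × 12.011 = 108.099
  H: 10 × 1.008 = 10.080
  O: 2 × 15.999 = 31.998
Sum: 9×12.011 + 10×1.008 + 2×15.999 = 150.177 → 150.18 g/mol.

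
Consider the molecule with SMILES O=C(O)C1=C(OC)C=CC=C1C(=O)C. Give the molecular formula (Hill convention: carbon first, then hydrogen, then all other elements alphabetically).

C10H10O4

Walk through each heavy atom and fill implicit hydrogens from standard valence (C 4, N 3, O 2, S 2, halogen 1):
  atom 1: O, bond orders sum to 2 (valence 2) → 0 H
  atom 2: C, bond orders sum to 4 (valence 4) → 0 H
  atom 3: O, bond orders sum to 1 (valence 2) → 1 H
  atom 4: C, bond orders sum to 4 (valence 4) → 0 H
  atom 5: C, bond orders sum to 4 (valence 4) → 0 H
  atom 6: O, bond orders sum to 2 (valence 2) → 0 H
  atom 7: C, bond orders sum to 1 (valence 4) → 3 H
  atom 8: C, bond orders sum to 3 (valence 4) → 1 H
  atom 9: C, bond orders sum to 3 (valence 4) → 1 H
  atom 10: C, bond orders sum to 3 (valence 4) → 1 H
  atom 11: C, bond orders sum to 4 (valence 4) → 0 H
  atom 12: C, bond orders sum to 4 (valence 4) → 0 H
  atom 13: O, bond orders sum to 2 (valence 2) → 0 H
  atom 14: C, bond orders sum to 1 (valence 4) → 3 H
Totals → C:10, H:10, O:4.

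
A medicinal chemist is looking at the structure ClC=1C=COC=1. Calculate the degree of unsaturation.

3

Degree of unsaturation = (number of rings) + (number of π bonds).
Ring closures in the SMILES: 1.
π bonds: 2 double bonds (each 1 DoU) → 2 DoU from unsaturation.
Total DoU = 1 + 2 = 3.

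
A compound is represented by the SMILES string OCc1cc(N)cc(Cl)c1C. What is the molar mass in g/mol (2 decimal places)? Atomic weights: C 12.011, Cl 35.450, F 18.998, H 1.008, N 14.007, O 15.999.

171.62 g/mol

First, the molecular formula is C8H10ClNO (counting implicit H from valence).
  C: 8 × 12.011 = 96.088
  Cl: 1 × 35.450 = 35.450
  H: 10 × 1.008 = 10.080
  N: 1 × 14.007 = 14.007
  O: 1 × 15.999 = 15.999
Sum: 8×12.011 + 1×35.450 + 10×1.008 + 1×14.007 + 1×15.999 = 171.624 → 171.62 g/mol.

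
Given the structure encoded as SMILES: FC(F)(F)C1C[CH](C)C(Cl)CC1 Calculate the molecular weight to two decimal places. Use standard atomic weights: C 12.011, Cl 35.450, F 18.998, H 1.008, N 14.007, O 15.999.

First, the molecular formula is C8H12ClF3 (counting implicit H from valence).
  C: 8 × 12.011 = 96.088
  Cl: 1 × 35.450 = 35.450
  F: 3 × 18.998 = 56.994
  H: 12 × 1.008 = 12.096
Sum: 8×12.011 + 1×35.450 + 3×18.998 + 12×1.008 = 200.628 → 200.63 g/mol.

200.63 g/mol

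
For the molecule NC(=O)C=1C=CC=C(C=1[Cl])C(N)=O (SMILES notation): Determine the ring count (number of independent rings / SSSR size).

1

In SMILES, each pair of matching ring-closure digits denotes one ring-closing bond; the number of such bonds equals the number of independent rings.
Ring-closure bonds here: 1.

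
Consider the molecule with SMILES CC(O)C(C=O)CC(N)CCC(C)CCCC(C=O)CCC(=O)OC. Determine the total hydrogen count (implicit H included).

Walk through each heavy atom and fill implicit hydrogens from standard valence (C 4, N 3, O 2, S 2, halogen 1):
  atom 1: C, bond orders sum to 1 (valence 4) → 3 H
  atom 2: C, bond orders sum to 3 (valence 4) → 1 H
  atom 3: O, bond orders sum to 1 (valence 2) → 1 H
  atom 4: C, bond orders sum to 3 (valence 4) → 1 H
  atom 5: C, bond orders sum to 3 (valence 4) → 1 H
  atom 6: O, bond orders sum to 2 (valence 2) → 0 H
  atom 7: C, bond orders sum to 2 (valence 4) → 2 H
  atom 8: C, bond orders sum to 3 (valence 4) → 1 H
  atom 9: N, bond orders sum to 1 (valence 3) → 2 H
  atom 10: C, bond orders sum to 2 (valence 4) → 2 H
  atom 11: C, bond orders sum to 2 (valence 4) → 2 H
  atom 12: C, bond orders sum to 3 (valence 4) → 1 H
  atom 13: C, bond orders sum to 1 (valence 4) → 3 H
  atom 14: C, bond orders sum to 2 (valence 4) → 2 H
  atom 15: C, bond orders sum to 2 (valence 4) → 2 H
  atom 16: C, bond orders sum to 2 (valence 4) → 2 H
  atom 17: C, bond orders sum to 3 (valence 4) → 1 H
  atom 18: C, bond orders sum to 3 (valence 4) → 1 H
  atom 19: O, bond orders sum to 2 (valence 2) → 0 H
  atom 20: C, bond orders sum to 2 (valence 4) → 2 H
  atom 21: C, bond orders sum to 2 (valence 4) → 2 H
  atom 22: C, bond orders sum to 4 (valence 4) → 0 H
  atom 23: O, bond orders sum to 2 (valence 2) → 0 H
  atom 24: O, bond orders sum to 2 (valence 2) → 0 H
  atom 25: C, bond orders sum to 1 (valence 4) → 3 H
Total hydrogens: 35.

35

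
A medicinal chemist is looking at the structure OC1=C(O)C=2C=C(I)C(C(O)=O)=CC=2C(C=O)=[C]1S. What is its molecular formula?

C12H7IO5S

Walk through each heavy atom and fill implicit hydrogens from standard valence (C 4, N 3, O 2, S 2, halogen 1):
  atom 1: O, bond orders sum to 1 (valence 2) → 1 H
  atom 2: C, bond orders sum to 4 (valence 4) → 0 H
  atom 3: C, bond orders sum to 4 (valence 4) → 0 H
  atom 4: O, bond orders sum to 1 (valence 2) → 1 H
  atom 5: C, bond orders sum to 4 (valence 4) → 0 H
  atom 6: C, bond orders sum to 3 (valence 4) → 1 H
  atom 7: C, bond orders sum to 4 (valence 4) → 0 H
  atom 8: I (halogen, monovalent) → 0 H
  atom 9: C, bond orders sum to 4 (valence 4) → 0 H
  atom 10: C, bond orders sum to 4 (valence 4) → 0 H
  atom 11: O, bond orders sum to 1 (valence 2) → 1 H
  atom 12: O, bond orders sum to 2 (valence 2) → 0 H
  atom 13: C, bond orders sum to 3 (valence 4) → 1 H
  atom 14: C, bond orders sum to 4 (valence 4) → 0 H
  atom 15: C, bond orders sum to 4 (valence 4) → 0 H
  atom 16: C, bond orders sum to 3 (valence 4) → 1 H
  atom 17: O, bond orders sum to 2 (valence 2) → 0 H
  atom 18: C with explicit H count 0
  atom 19: S, bond orders sum to 1 (valence 2) → 1 H
Totals → C:12, H:7, I:1, O:5, S:1.
In Hill order: C12H7IO5S.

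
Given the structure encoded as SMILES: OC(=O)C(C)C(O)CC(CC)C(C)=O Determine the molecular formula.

Walk through each heavy atom and fill implicit hydrogens from standard valence (C 4, N 3, O 2, S 2, halogen 1):
  atom 1: O, bond orders sum to 1 (valence 2) → 1 H
  atom 2: C, bond orders sum to 4 (valence 4) → 0 H
  atom 3: O, bond orders sum to 2 (valence 2) → 0 H
  atom 4: C, bond orders sum to 3 (valence 4) → 1 H
  atom 5: C, bond orders sum to 1 (valence 4) → 3 H
  atom 6: C, bond orders sum to 3 (valence 4) → 1 H
  atom 7: O, bond orders sum to 1 (valence 2) → 1 H
  atom 8: C, bond orders sum to 2 (valence 4) → 2 H
  atom 9: C, bond orders sum to 3 (valence 4) → 1 H
  atom 10: C, bond orders sum to 2 (valence 4) → 2 H
  atom 11: C, bond orders sum to 1 (valence 4) → 3 H
  atom 12: C, bond orders sum to 4 (valence 4) → 0 H
  atom 13: C, bond orders sum to 1 (valence 4) → 3 H
  atom 14: O, bond orders sum to 2 (valence 2) → 0 H
Totals → C:10, H:18, O:4.
In Hill order: C10H18O4.

C10H18O4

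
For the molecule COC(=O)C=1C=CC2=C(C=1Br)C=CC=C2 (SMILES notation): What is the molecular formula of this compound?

Walk through each heavy atom and fill implicit hydrogens from standard valence (C 4, N 3, O 2, S 2, halogen 1):
  atom 1: C, bond orders sum to 1 (valence 4) → 3 H
  atom 2: O, bond orders sum to 2 (valence 2) → 0 H
  atom 3: C, bond orders sum to 4 (valence 4) → 0 H
  atom 4: O, bond orders sum to 2 (valence 2) → 0 H
  atom 5: C, bond orders sum to 4 (valence 4) → 0 H
  atom 6: C, bond orders sum to 3 (valence 4) → 1 H
  atom 7: C, bond orders sum to 3 (valence 4) → 1 H
  atom 8: C, bond orders sum to 4 (valence 4) → 0 H
  atom 9: C, bond orders sum to 4 (valence 4) → 0 H
  atom 10: C, bond orders sum to 4 (valence 4) → 0 H
  atom 11: Br (halogen, monovalent) → 0 H
  atom 12: C, bond orders sum to 3 (valence 4) → 1 H
  atom 13: C, bond orders sum to 3 (valence 4) → 1 H
  atom 14: C, bond orders sum to 3 (valence 4) → 1 H
  atom 15: C, bond orders sum to 3 (valence 4) → 1 H
Totals → C:12, H:9, Br:1, O:2.
In Hill order: C12H9BrO2.

C12H9BrO2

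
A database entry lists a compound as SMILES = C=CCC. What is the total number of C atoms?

Count every carbon token in the SMILES (each C, including those in ring-closure positions and inside branches).
Carbon count: 4.

4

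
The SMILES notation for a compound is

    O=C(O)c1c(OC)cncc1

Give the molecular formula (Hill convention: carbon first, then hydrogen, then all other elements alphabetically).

Walk through each heavy atom and fill implicit hydrogens from standard valence (C 4, N 3, O 2, S 2, halogen 1); for lowercase aromatic atoms, an aromatic c carries 1 H when it has two neighbours and 0 H with three, and aromatic n carries 0 H:
  atom 1: O, bond orders sum to 2 (valence 2) → 0 H
  atom 2: C, bond orders sum to 4 (valence 4) → 0 H
  atom 3: O, bond orders sum to 1 (valence 2) → 1 H
  atom 4: aromatic c, 3 neighbours → 0 H
  atom 5: aromatic c, 3 neighbours → 0 H
  atom 6: O, bond orders sum to 2 (valence 2) → 0 H
  atom 7: C, bond orders sum to 1 (valence 4) → 3 H
  atom 8: aromatic c, 2 neighbours → 1 H
  atom 9: aromatic n, 2 neighbours → 0 H
  atom 10: aromatic c, 2 neighbours → 1 H
  atom 11: aromatic c, 2 neighbours → 1 H
Totals → C:7, H:7, N:1, O:3.
In Hill order: C7H7NO3.

C7H7NO3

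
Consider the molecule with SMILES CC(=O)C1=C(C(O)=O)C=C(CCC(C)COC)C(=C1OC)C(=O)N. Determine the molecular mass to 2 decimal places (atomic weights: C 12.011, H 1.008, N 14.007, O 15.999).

First, the molecular formula is C17H23NO6 (counting implicit H from valence).
  C: 17 × 12.011 = 204.187
  H: 23 × 1.008 = 23.184
  N: 1 × 14.007 = 14.007
  O: 6 × 15.999 = 95.994
Sum: 17×12.011 + 23×1.008 + 1×14.007 + 6×15.999 = 337.372 → 337.37 g/mol.

337.37 g/mol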